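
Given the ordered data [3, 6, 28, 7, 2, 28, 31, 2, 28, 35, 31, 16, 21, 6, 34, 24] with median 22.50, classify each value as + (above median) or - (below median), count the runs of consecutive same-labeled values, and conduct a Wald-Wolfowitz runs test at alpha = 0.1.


Step 1: Compute median = 22.50; label A = above, B = below.
Labels in order: BBABBAABAAABBBAA  (n_A = 8, n_B = 8)
Step 2: Count runs R = 8.
Step 3: Under H0 (random ordering), E[R] = 2*n_A*n_B/(n_A+n_B) + 1 = 2*8*8/16 + 1 = 9.0000.
        Var[R] = 2*n_A*n_B*(2*n_A*n_B - n_A - n_B) / ((n_A+n_B)^2 * (n_A+n_B-1)) = 14336/3840 = 3.7333.
        SD[R] = 1.9322.
Step 4: Continuity-corrected z = (R + 0.5 - E[R]) / SD[R] = (8 + 0.5 - 9.0000) / 1.9322 = -0.2588.
Step 5: Two-sided p-value via normal approximation = 2*(1 - Phi(|z|)) = 0.795809.
Step 6: alpha = 0.1. fail to reject H0.

R = 8, z = -0.2588, p = 0.795809, fail to reject H0.


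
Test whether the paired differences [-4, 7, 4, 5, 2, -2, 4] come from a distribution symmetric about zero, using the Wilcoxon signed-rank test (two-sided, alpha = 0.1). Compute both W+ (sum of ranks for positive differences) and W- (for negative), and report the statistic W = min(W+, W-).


Step 1: Drop any zero differences (none here) and take |d_i|.
|d| = [4, 7, 4, 5, 2, 2, 4]
Step 2: Midrank |d_i| (ties get averaged ranks).
ranks: |4|->4, |7|->7, |4|->4, |5|->6, |2|->1.5, |2|->1.5, |4|->4
Step 3: Attach original signs; sum ranks with positive sign and with negative sign.
W+ = 7 + 4 + 6 + 1.5 + 4 = 22.5
W- = 4 + 1.5 = 5.5
(Check: W+ + W- = 28 should equal n(n+1)/2 = 28.)
Step 4: Test statistic W = min(W+, W-) = 5.5.
Step 5: Ties in |d|, so use the tie-corrected normal approximation.
        E[W] = n(n+1)/4 = 7*8/4 = 14.
        Tie groups: |d|=2 (t=2), |d|=4 (t=3); sum(t^3 - t) = 30.
        Var[W] = n(n+1)(2n+1)/24 - sum(t^3-t)/48 = 840/24 - 30/48 = 34.375.
        z = (W - E[W]) / sqrt(Var[W]) = (5.5 - 14) / 5.8630 = -1.4498.
        Two-sided p = 2*Phi(z) = 0.147124.
Step 6: alpha = 0.1. fail to reject H0.

W+ = 22.5, W- = 5.5, W = min = 5.5, p = 0.147124, fail to reject H0.


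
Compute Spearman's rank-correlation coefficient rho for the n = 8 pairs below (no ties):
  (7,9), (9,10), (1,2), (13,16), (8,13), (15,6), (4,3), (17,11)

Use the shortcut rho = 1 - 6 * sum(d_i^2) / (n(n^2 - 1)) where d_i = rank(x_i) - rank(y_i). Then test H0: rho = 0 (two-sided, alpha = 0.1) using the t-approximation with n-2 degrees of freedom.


Step 1: Rank x and y separately (midranks; no ties here).
rank(x): 7->3, 9->5, 1->1, 13->6, 8->4, 15->7, 4->2, 17->8
rank(y): 9->4, 10->5, 2->1, 16->8, 13->7, 6->3, 3->2, 11->6
Step 2: d_i = R_x(i) - R_y(i); compute d_i^2.
  (3-4)^2=1, (5-5)^2=0, (1-1)^2=0, (6-8)^2=4, (4-7)^2=9, (7-3)^2=16, (2-2)^2=0, (8-6)^2=4
sum(d^2) = 34.
Step 3: rho = 1 - 6*34 / (8*(8^2 - 1)) = 1 - 204/504 = 0.595238.
Step 4: Under H0, t = rho * sqrt((n-2)/(1-rho^2)) = 1.8145 ~ t(6).
Step 5: Two-sided p-value from the t-distribution with 6 df = 0.119530.
Step 6: alpha = 0.1. fail to reject H0.

rho = 0.5952, p = 0.119530, fail to reject H0 at alpha = 0.1.


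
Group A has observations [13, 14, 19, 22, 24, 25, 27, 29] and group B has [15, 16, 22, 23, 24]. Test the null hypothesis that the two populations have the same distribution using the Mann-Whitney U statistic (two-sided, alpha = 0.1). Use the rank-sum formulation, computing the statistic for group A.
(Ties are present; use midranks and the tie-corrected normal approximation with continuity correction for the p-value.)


Step 1: Combine and sort all 13 observations; assign midranks.
sorted (value, group): (13,X), (14,X), (15,Y), (16,Y), (19,X), (22,X), (22,Y), (23,Y), (24,X), (24,Y), (25,X), (27,X), (29,X)
ranks: 13->1, 14->2, 15->3, 16->4, 19->5, 22->6.5, 22->6.5, 23->8, 24->9.5, 24->9.5, 25->11, 27->12, 29->13
Step 2: Rank sum for X: R1 = 1 + 2 + 5 + 6.5 + 9.5 + 11 + 12 + 13 = 60.
Step 3: U_X = R1 - n1(n1+1)/2 = 60 - 8*9/2 = 60 - 36 = 24.
       U_Y = n1*n2 - U_X = 40 - 24 = 16.
Step 4: Ties are present, so use the tie-corrected normal approximation (with continuity correction) for the p-value.
Step 5: p-value = 0.607419; compare to alpha = 0.1. fail to reject H0.

U_X = 24, p = 0.607419, fail to reject H0 at alpha = 0.1.


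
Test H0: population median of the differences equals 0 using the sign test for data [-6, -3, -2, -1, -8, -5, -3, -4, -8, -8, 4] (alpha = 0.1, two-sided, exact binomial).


Step 1: Discard zero differences. Original n = 11; n_eff = number of nonzero differences = 11.
Nonzero differences (with sign): -6, -3, -2, -1, -8, -5, -3, -4, -8, -8, +4
Step 2: Count signs: positive = 1, negative = 10.
Step 3: Under H0: P(positive) = 0.5, so the number of positives S ~ Bin(11, 0.5).
Step 4: Two-sided exact p-value = sum of Bin(11,0.5) probabilities at or below the observed probability = 0.011719.
Step 5: alpha = 0.1. reject H0.

n_eff = 11, pos = 1, neg = 10, p = 0.011719, reject H0.


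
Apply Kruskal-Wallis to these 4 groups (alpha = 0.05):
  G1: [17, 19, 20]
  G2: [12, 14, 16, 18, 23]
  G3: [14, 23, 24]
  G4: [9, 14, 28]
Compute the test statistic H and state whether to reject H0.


Step 1: Combine all N = 14 observations and assign midranks.
sorted (value, group, rank): (9,G4,1), (12,G2,2), (14,G2,4), (14,G3,4), (14,G4,4), (16,G2,6), (17,G1,7), (18,G2,8), (19,G1,9), (20,G1,10), (23,G2,11.5), (23,G3,11.5), (24,G3,13), (28,G4,14)
Step 2: Sum ranks within each group.
R_1 = 26 (n_1 = 3)
R_2 = 31.5 (n_2 = 5)
R_3 = 28.5 (n_3 = 3)
R_4 = 19 (n_4 = 3)
Step 3: H = 12/(N(N+1)) * sum(R_i^2/n_i) - 3(N+1)
     = 12/(14*15) * (26^2/3 + 31.5^2/5 + 28.5^2/3 + 19^2/3) - 3*15
     = 0.057143 * 814.867 - 45
     = 1.563810.
Step 4: Ties present; correction factor C = 1 - 30/(14^3 - 14) = 0.989011. Corrected H = 1.563810 / 0.989011 = 1.581185.
Step 5: Under H0, H ~ chi^2(3); p-value = 0.663663.
Step 6: alpha = 0.05. fail to reject H0.

H = 1.5812, df = 3, p = 0.663663, fail to reject H0.


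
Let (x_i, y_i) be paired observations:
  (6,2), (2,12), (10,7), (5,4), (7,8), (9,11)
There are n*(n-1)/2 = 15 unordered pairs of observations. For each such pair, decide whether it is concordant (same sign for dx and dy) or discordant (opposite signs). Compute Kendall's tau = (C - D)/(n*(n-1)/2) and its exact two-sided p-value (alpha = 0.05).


Step 1: Enumerate the 15 unordered pairs (i,j) with i<j and classify each by sign(x_j-x_i) * sign(y_j-y_i).
  (1,2):dx=-4,dy=+10->D; (1,3):dx=+4,dy=+5->C; (1,4):dx=-1,dy=+2->D; (1,5):dx=+1,dy=+6->C
  (1,6):dx=+3,dy=+9->C; (2,3):dx=+8,dy=-5->D; (2,4):dx=+3,dy=-8->D; (2,5):dx=+5,dy=-4->D
  (2,6):dx=+7,dy=-1->D; (3,4):dx=-5,dy=-3->C; (3,5):dx=-3,dy=+1->D; (3,6):dx=-1,dy=+4->D
  (4,5):dx=+2,dy=+4->C; (4,6):dx=+4,dy=+7->C; (5,6):dx=+2,dy=+3->C
Step 2: C = 7, D = 8, total pairs = 15.
Step 3: tau = (C - D)/(n(n-1)/2) = (7 - 8)/15 = -0.066667.
Step 4: Exact two-sided p-value (enumerate n! = 720 permutations of y under H0): p = 1.000000.
Step 5: alpha = 0.05. fail to reject H0.

tau_b = -0.0667 (C=7, D=8), p = 1.000000, fail to reject H0.


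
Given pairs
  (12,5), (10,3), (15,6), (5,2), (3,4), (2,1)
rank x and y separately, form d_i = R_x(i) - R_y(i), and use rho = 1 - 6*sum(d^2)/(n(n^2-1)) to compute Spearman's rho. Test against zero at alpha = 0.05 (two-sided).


Step 1: Rank x and y separately (midranks; no ties here).
rank(x): 12->5, 10->4, 15->6, 5->3, 3->2, 2->1
rank(y): 5->5, 3->3, 6->6, 2->2, 4->4, 1->1
Step 2: d_i = R_x(i) - R_y(i); compute d_i^2.
  (5-5)^2=0, (4-3)^2=1, (6-6)^2=0, (3-2)^2=1, (2-4)^2=4, (1-1)^2=0
sum(d^2) = 6.
Step 3: rho = 1 - 6*6 / (6*(6^2 - 1)) = 1 - 36/210 = 0.828571.
Step 4: Under H0, t = rho * sqrt((n-2)/(1-rho^2)) = 2.9598 ~ t(4).
Step 5: Two-sided p-value from the t-distribution with 4 df = 0.041563.
Step 6: alpha = 0.05. reject H0.

rho = 0.8286, p = 0.041563, reject H0 at alpha = 0.05.


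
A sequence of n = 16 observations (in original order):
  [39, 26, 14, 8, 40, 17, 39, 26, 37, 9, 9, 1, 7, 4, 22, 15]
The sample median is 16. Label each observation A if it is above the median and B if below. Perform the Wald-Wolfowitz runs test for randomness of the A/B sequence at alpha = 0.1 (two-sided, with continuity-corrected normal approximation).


Step 1: Compute median = 16; label A = above, B = below.
Labels in order: AABBAAAAABBBBBAB  (n_A = 8, n_B = 8)
Step 2: Count runs R = 6.
Step 3: Under H0 (random ordering), E[R] = 2*n_A*n_B/(n_A+n_B) + 1 = 2*8*8/16 + 1 = 9.0000.
        Var[R] = 2*n_A*n_B*(2*n_A*n_B - n_A - n_B) / ((n_A+n_B)^2 * (n_A+n_B-1)) = 14336/3840 = 3.7333.
        SD[R] = 1.9322.
Step 4: Continuity-corrected z = (R + 0.5 - E[R]) / SD[R] = (6 + 0.5 - 9.0000) / 1.9322 = -1.2939.
Step 5: Two-sided p-value via normal approximation = 2*(1 - Phi(|z|)) = 0.195709.
Step 6: alpha = 0.1. fail to reject H0.

R = 6, z = -1.2939, p = 0.195709, fail to reject H0.


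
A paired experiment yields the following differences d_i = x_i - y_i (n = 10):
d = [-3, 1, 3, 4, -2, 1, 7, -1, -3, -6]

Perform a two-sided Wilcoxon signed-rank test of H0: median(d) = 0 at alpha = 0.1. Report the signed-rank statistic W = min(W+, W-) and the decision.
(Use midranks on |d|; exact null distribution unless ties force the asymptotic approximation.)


Step 1: Drop any zero differences (none here) and take |d_i|.
|d| = [3, 1, 3, 4, 2, 1, 7, 1, 3, 6]
Step 2: Midrank |d_i| (ties get averaged ranks).
ranks: |3|->6, |1|->2, |3|->6, |4|->8, |2|->4, |1|->2, |7|->10, |1|->2, |3|->6, |6|->9
Step 3: Attach original signs; sum ranks with positive sign and with negative sign.
W+ = 2 + 6 + 8 + 2 + 10 = 28
W- = 6 + 4 + 2 + 6 + 9 = 27
(Check: W+ + W- = 55 should equal n(n+1)/2 = 55.)
Step 4: Test statistic W = min(W+, W-) = 27.
Step 5: Ties in |d|, so use the tie-corrected normal approximation.
        E[W] = n(n+1)/4 = 10*11/4 = 27.5.
        Tie groups: |d|=1 (t=3), |d|=3 (t=3); sum(t^3 - t) = 48.
        Var[W] = n(n+1)(2n+1)/24 - sum(t^3-t)/48 = 2310/24 - 48/48 = 95.25.
        z = (W - E[W]) / sqrt(Var[W]) = (27 - 27.5) / 9.7596 = -0.0512.
        Two-sided p = 2*Phi(z) = 0.959141.
Step 6: alpha = 0.1. fail to reject H0.

W+ = 28, W- = 27, W = min = 27, p = 0.959141, fail to reject H0.


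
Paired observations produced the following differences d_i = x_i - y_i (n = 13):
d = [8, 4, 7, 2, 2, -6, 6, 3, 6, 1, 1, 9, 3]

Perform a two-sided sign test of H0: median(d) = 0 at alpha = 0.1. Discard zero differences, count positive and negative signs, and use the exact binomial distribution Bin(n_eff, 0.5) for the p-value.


Step 1: Discard zero differences. Original n = 13; n_eff = number of nonzero differences = 13.
Nonzero differences (with sign): +8, +4, +7, +2, +2, -6, +6, +3, +6, +1, +1, +9, +3
Step 2: Count signs: positive = 12, negative = 1.
Step 3: Under H0: P(positive) = 0.5, so the number of positives S ~ Bin(13, 0.5).
Step 4: Two-sided exact p-value = sum of Bin(13,0.5) probabilities at or below the observed probability = 0.003418.
Step 5: alpha = 0.1. reject H0.

n_eff = 13, pos = 12, neg = 1, p = 0.003418, reject H0.


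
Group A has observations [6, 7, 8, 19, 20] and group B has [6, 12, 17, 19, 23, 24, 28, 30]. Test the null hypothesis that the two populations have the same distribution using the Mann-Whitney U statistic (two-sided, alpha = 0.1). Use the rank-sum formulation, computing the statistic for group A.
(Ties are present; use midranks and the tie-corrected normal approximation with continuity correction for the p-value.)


Step 1: Combine and sort all 13 observations; assign midranks.
sorted (value, group): (6,X), (6,Y), (7,X), (8,X), (12,Y), (17,Y), (19,X), (19,Y), (20,X), (23,Y), (24,Y), (28,Y), (30,Y)
ranks: 6->1.5, 6->1.5, 7->3, 8->4, 12->5, 17->6, 19->7.5, 19->7.5, 20->9, 23->10, 24->11, 28->12, 30->13
Step 2: Rank sum for X: R1 = 1.5 + 3 + 4 + 7.5 + 9 = 25.
Step 3: U_X = R1 - n1(n1+1)/2 = 25 - 5*6/2 = 25 - 15 = 10.
       U_Y = n1*n2 - U_X = 40 - 10 = 30.
Step 4: Ties are present, so use the tie-corrected normal approximation (with continuity correction) for the p-value.
Step 5: p-value = 0.163169; compare to alpha = 0.1. fail to reject H0.

U_X = 10, p = 0.163169, fail to reject H0 at alpha = 0.1.


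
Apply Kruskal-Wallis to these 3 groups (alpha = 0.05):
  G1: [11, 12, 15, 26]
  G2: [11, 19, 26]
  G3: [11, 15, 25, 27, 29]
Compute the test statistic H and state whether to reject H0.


Step 1: Combine all N = 12 observations and assign midranks.
sorted (value, group, rank): (11,G1,2), (11,G2,2), (11,G3,2), (12,G1,4), (15,G1,5.5), (15,G3,5.5), (19,G2,7), (25,G3,8), (26,G1,9.5), (26,G2,9.5), (27,G3,11), (29,G3,12)
Step 2: Sum ranks within each group.
R_1 = 21 (n_1 = 4)
R_2 = 18.5 (n_2 = 3)
R_3 = 38.5 (n_3 = 5)
Step 3: H = 12/(N(N+1)) * sum(R_i^2/n_i) - 3(N+1)
     = 12/(12*13) * (21^2/4 + 18.5^2/3 + 38.5^2/5) - 3*13
     = 0.076923 * 520.783 - 39
     = 1.060256.
Step 4: Ties present; correction factor C = 1 - 36/(12^3 - 12) = 0.979021. Corrected H = 1.060256 / 0.979021 = 1.082976.
Step 5: Under H0, H ~ chi^2(2); p-value = 0.581882.
Step 6: alpha = 0.05. fail to reject H0.

H = 1.0830, df = 2, p = 0.581882, fail to reject H0.


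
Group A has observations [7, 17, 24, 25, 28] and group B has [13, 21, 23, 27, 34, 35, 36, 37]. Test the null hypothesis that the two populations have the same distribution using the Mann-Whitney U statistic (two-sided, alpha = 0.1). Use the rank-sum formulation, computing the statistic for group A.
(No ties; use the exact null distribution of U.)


Step 1: Combine and sort all 13 observations; assign midranks.
sorted (value, group): (7,X), (13,Y), (17,X), (21,Y), (23,Y), (24,X), (25,X), (27,Y), (28,X), (34,Y), (35,Y), (36,Y), (37,Y)
ranks: 7->1, 13->2, 17->3, 21->4, 23->5, 24->6, 25->7, 27->8, 28->9, 34->10, 35->11, 36->12, 37->13
Step 2: Rank sum for X: R1 = 1 + 3 + 6 + 7 + 9 = 26.
Step 3: U_X = R1 - n1(n1+1)/2 = 26 - 5*6/2 = 26 - 15 = 11.
       U_Y = n1*n2 - U_X = 40 - 11 = 29.
Step 4: No ties, so the exact null distribution of U (based on enumerating the C(13,5) = 1287 equally likely rank assignments) gives the two-sided p-value.
Step 5: p-value = 0.222222; compare to alpha = 0.1. fail to reject H0.

U_X = 11, p = 0.222222, fail to reject H0 at alpha = 0.1.


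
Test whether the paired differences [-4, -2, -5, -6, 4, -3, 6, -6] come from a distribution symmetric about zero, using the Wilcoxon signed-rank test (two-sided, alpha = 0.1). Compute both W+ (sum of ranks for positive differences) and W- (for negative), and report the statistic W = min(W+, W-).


Step 1: Drop any zero differences (none here) and take |d_i|.
|d| = [4, 2, 5, 6, 4, 3, 6, 6]
Step 2: Midrank |d_i| (ties get averaged ranks).
ranks: |4|->3.5, |2|->1, |5|->5, |6|->7, |4|->3.5, |3|->2, |6|->7, |6|->7
Step 3: Attach original signs; sum ranks with positive sign and with negative sign.
W+ = 3.5 + 7 = 10.5
W- = 3.5 + 1 + 5 + 7 + 2 + 7 = 25.5
(Check: W+ + W- = 36 should equal n(n+1)/2 = 36.)
Step 4: Test statistic W = min(W+, W-) = 10.5.
Step 5: Ties in |d|, so use the tie-corrected normal approximation.
        E[W] = n(n+1)/4 = 8*9/4 = 18.
        Tie groups: |d|=4 (t=2), |d|=6 (t=3); sum(t^3 - t) = 30.
        Var[W] = n(n+1)(2n+1)/24 - sum(t^3-t)/48 = 1224/24 - 30/48 = 50.375.
        z = (W - E[W]) / sqrt(Var[W]) = (10.5 - 18) / 7.0975 = -1.0567.
        Two-sided p = 2*Phi(z) = 0.290646.
Step 6: alpha = 0.1. fail to reject H0.

W+ = 10.5, W- = 25.5, W = min = 10.5, p = 0.290646, fail to reject H0.


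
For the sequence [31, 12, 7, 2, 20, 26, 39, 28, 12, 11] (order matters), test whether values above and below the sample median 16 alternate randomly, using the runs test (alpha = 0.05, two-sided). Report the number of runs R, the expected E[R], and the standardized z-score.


Step 1: Compute median = 16; label A = above, B = below.
Labels in order: ABBBAAAABB  (n_A = 5, n_B = 5)
Step 2: Count runs R = 4.
Step 3: Under H0 (random ordering), E[R] = 2*n_A*n_B/(n_A+n_B) + 1 = 2*5*5/10 + 1 = 6.0000.
        Var[R] = 2*n_A*n_B*(2*n_A*n_B - n_A - n_B) / ((n_A+n_B)^2 * (n_A+n_B-1)) = 2000/900 = 2.2222.
        SD[R] = 1.4907.
Step 4: Continuity-corrected z = (R + 0.5 - E[R]) / SD[R] = (4 + 0.5 - 6.0000) / 1.4907 = -1.0062.
Step 5: Two-sided p-value via normal approximation = 2*(1 - Phi(|z|)) = 0.314305.
Step 6: alpha = 0.05. fail to reject H0.

R = 4, z = -1.0062, p = 0.314305, fail to reject H0.


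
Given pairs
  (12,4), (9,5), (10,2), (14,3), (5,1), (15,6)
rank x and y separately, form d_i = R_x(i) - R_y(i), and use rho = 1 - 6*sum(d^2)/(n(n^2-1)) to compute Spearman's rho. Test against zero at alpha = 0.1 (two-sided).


Step 1: Rank x and y separately (midranks; no ties here).
rank(x): 12->4, 9->2, 10->3, 14->5, 5->1, 15->6
rank(y): 4->4, 5->5, 2->2, 3->3, 1->1, 6->6
Step 2: d_i = R_x(i) - R_y(i); compute d_i^2.
  (4-4)^2=0, (2-5)^2=9, (3-2)^2=1, (5-3)^2=4, (1-1)^2=0, (6-6)^2=0
sum(d^2) = 14.
Step 3: rho = 1 - 6*14 / (6*(6^2 - 1)) = 1 - 84/210 = 0.600000.
Step 4: Under H0, t = rho * sqrt((n-2)/(1-rho^2)) = 1.5000 ~ t(4).
Step 5: Two-sided p-value from the t-distribution with 4 df = 0.208000.
Step 6: alpha = 0.1. fail to reject H0.

rho = 0.6000, p = 0.208000, fail to reject H0 at alpha = 0.1.


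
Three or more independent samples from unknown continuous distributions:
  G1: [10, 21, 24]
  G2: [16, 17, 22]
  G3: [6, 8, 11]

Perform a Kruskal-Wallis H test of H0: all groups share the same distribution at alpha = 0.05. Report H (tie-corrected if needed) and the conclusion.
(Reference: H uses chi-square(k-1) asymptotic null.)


Step 1: Combine all N = 9 observations and assign midranks.
sorted (value, group, rank): (6,G3,1), (8,G3,2), (10,G1,3), (11,G3,4), (16,G2,5), (17,G2,6), (21,G1,7), (22,G2,8), (24,G1,9)
Step 2: Sum ranks within each group.
R_1 = 19 (n_1 = 3)
R_2 = 19 (n_2 = 3)
R_3 = 7 (n_3 = 3)
Step 3: H = 12/(N(N+1)) * sum(R_i^2/n_i) - 3(N+1)
     = 12/(9*10) * (19^2/3 + 19^2/3 + 7^2/3) - 3*10
     = 0.133333 * 257 - 30
     = 4.266667.
Step 4: No ties, so H is used without correction.
Step 5: Under H0, H ~ chi^2(2); p-value = 0.118442.
Step 6: alpha = 0.05. fail to reject H0.

H = 4.2667, df = 2, p = 0.118442, fail to reject H0.


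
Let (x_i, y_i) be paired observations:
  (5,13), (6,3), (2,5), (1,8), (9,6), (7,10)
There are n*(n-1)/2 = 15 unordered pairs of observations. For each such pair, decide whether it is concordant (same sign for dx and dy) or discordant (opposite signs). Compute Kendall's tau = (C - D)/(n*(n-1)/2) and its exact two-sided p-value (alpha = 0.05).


Step 1: Enumerate the 15 unordered pairs (i,j) with i<j and classify each by sign(x_j-x_i) * sign(y_j-y_i).
  (1,2):dx=+1,dy=-10->D; (1,3):dx=-3,dy=-8->C; (1,4):dx=-4,dy=-5->C; (1,5):dx=+4,dy=-7->D
  (1,6):dx=+2,dy=-3->D; (2,3):dx=-4,dy=+2->D; (2,4):dx=-5,dy=+5->D; (2,5):dx=+3,dy=+3->C
  (2,6):dx=+1,dy=+7->C; (3,4):dx=-1,dy=+3->D; (3,5):dx=+7,dy=+1->C; (3,6):dx=+5,dy=+5->C
  (4,5):dx=+8,dy=-2->D; (4,6):dx=+6,dy=+2->C; (5,6):dx=-2,dy=+4->D
Step 2: C = 7, D = 8, total pairs = 15.
Step 3: tau = (C - D)/(n(n-1)/2) = (7 - 8)/15 = -0.066667.
Step 4: Exact two-sided p-value (enumerate n! = 720 permutations of y under H0): p = 1.000000.
Step 5: alpha = 0.05. fail to reject H0.

tau_b = -0.0667 (C=7, D=8), p = 1.000000, fail to reject H0.


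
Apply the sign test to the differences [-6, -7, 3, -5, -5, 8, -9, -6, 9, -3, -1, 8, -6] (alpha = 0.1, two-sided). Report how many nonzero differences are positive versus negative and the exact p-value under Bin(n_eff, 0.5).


Step 1: Discard zero differences. Original n = 13; n_eff = number of nonzero differences = 13.
Nonzero differences (with sign): -6, -7, +3, -5, -5, +8, -9, -6, +9, -3, -1, +8, -6
Step 2: Count signs: positive = 4, negative = 9.
Step 3: Under H0: P(positive) = 0.5, so the number of positives S ~ Bin(13, 0.5).
Step 4: Two-sided exact p-value = sum of Bin(13,0.5) probabilities at or below the observed probability = 0.266846.
Step 5: alpha = 0.1. fail to reject H0.

n_eff = 13, pos = 4, neg = 9, p = 0.266846, fail to reject H0.


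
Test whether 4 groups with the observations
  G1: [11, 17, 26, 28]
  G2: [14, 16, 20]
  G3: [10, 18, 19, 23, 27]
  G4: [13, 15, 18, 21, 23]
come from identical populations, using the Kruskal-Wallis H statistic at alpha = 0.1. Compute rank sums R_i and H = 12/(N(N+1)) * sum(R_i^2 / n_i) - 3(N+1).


Step 1: Combine all N = 17 observations and assign midranks.
sorted (value, group, rank): (10,G3,1), (11,G1,2), (13,G4,3), (14,G2,4), (15,G4,5), (16,G2,6), (17,G1,7), (18,G3,8.5), (18,G4,8.5), (19,G3,10), (20,G2,11), (21,G4,12), (23,G3,13.5), (23,G4,13.5), (26,G1,15), (27,G3,16), (28,G1,17)
Step 2: Sum ranks within each group.
R_1 = 41 (n_1 = 4)
R_2 = 21 (n_2 = 3)
R_3 = 49 (n_3 = 5)
R_4 = 42 (n_4 = 5)
Step 3: H = 12/(N(N+1)) * sum(R_i^2/n_i) - 3(N+1)
     = 12/(17*18) * (41^2/4 + 21^2/3 + 49^2/5 + 42^2/5) - 3*18
     = 0.039216 * 1400.25 - 54
     = 0.911765.
Step 4: Ties present; correction factor C = 1 - 12/(17^3 - 17) = 0.997549. Corrected H = 0.911765 / 0.997549 = 0.914005.
Step 5: Under H0, H ~ chi^2(3); p-value = 0.822047.
Step 6: alpha = 0.1. fail to reject H0.

H = 0.9140, df = 3, p = 0.822047, fail to reject H0.


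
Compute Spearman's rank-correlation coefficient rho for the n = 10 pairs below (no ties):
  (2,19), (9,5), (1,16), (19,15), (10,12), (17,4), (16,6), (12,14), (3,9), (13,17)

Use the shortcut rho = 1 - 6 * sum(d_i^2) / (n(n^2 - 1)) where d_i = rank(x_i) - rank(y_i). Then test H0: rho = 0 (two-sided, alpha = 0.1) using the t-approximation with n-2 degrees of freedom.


Step 1: Rank x and y separately (midranks; no ties here).
rank(x): 2->2, 9->4, 1->1, 19->10, 10->5, 17->9, 16->8, 12->6, 3->3, 13->7
rank(y): 19->10, 5->2, 16->8, 15->7, 12->5, 4->1, 6->3, 14->6, 9->4, 17->9
Step 2: d_i = R_x(i) - R_y(i); compute d_i^2.
  (2-10)^2=64, (4-2)^2=4, (1-8)^2=49, (10-7)^2=9, (5-5)^2=0, (9-1)^2=64, (8-3)^2=25, (6-6)^2=0, (3-4)^2=1, (7-9)^2=4
sum(d^2) = 220.
Step 3: rho = 1 - 6*220 / (10*(10^2 - 1)) = 1 - 1320/990 = -0.333333.
Step 4: Under H0, t = rho * sqrt((n-2)/(1-rho^2)) = -1.0000 ~ t(8).
Step 5: Two-sided p-value from the t-distribution with 8 df = 0.346594.
Step 6: alpha = 0.1. fail to reject H0.

rho = -0.3333, p = 0.346594, fail to reject H0 at alpha = 0.1.


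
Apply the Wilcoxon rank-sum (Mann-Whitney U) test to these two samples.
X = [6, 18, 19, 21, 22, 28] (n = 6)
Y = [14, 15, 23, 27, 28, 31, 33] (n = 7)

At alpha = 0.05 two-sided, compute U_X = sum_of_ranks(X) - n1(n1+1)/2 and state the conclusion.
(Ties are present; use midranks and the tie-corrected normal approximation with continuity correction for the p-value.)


Step 1: Combine and sort all 13 observations; assign midranks.
sorted (value, group): (6,X), (14,Y), (15,Y), (18,X), (19,X), (21,X), (22,X), (23,Y), (27,Y), (28,X), (28,Y), (31,Y), (33,Y)
ranks: 6->1, 14->2, 15->3, 18->4, 19->5, 21->6, 22->7, 23->8, 27->9, 28->10.5, 28->10.5, 31->12, 33->13
Step 2: Rank sum for X: R1 = 1 + 4 + 5 + 6 + 7 + 10.5 = 33.5.
Step 3: U_X = R1 - n1(n1+1)/2 = 33.5 - 6*7/2 = 33.5 - 21 = 12.5.
       U_Y = n1*n2 - U_X = 42 - 12.5 = 29.5.
Step 4: Ties are present, so use the tie-corrected normal approximation (with continuity correction) for the p-value.
Step 5: p-value = 0.252445; compare to alpha = 0.05. fail to reject H0.

U_X = 12.5, p = 0.252445, fail to reject H0 at alpha = 0.05.


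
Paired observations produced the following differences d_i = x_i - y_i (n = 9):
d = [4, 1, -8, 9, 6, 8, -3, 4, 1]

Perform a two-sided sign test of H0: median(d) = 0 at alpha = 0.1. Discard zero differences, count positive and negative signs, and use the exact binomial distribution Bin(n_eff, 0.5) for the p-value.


Step 1: Discard zero differences. Original n = 9; n_eff = number of nonzero differences = 9.
Nonzero differences (with sign): +4, +1, -8, +9, +6, +8, -3, +4, +1
Step 2: Count signs: positive = 7, negative = 2.
Step 3: Under H0: P(positive) = 0.5, so the number of positives S ~ Bin(9, 0.5).
Step 4: Two-sided exact p-value = sum of Bin(9,0.5) probabilities at or below the observed probability = 0.179688.
Step 5: alpha = 0.1. fail to reject H0.

n_eff = 9, pos = 7, neg = 2, p = 0.179688, fail to reject H0.


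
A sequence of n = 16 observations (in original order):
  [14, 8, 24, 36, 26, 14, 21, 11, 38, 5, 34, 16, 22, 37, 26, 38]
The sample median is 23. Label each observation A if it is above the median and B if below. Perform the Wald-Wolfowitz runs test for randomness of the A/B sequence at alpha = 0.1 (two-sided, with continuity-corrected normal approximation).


Step 1: Compute median = 23; label A = above, B = below.
Labels in order: BBAAABBBABABBAAA  (n_A = 8, n_B = 8)
Step 2: Count runs R = 8.
Step 3: Under H0 (random ordering), E[R] = 2*n_A*n_B/(n_A+n_B) + 1 = 2*8*8/16 + 1 = 9.0000.
        Var[R] = 2*n_A*n_B*(2*n_A*n_B - n_A - n_B) / ((n_A+n_B)^2 * (n_A+n_B-1)) = 14336/3840 = 3.7333.
        SD[R] = 1.9322.
Step 4: Continuity-corrected z = (R + 0.5 - E[R]) / SD[R] = (8 + 0.5 - 9.0000) / 1.9322 = -0.2588.
Step 5: Two-sided p-value via normal approximation = 2*(1 - Phi(|z|)) = 0.795809.
Step 6: alpha = 0.1. fail to reject H0.

R = 8, z = -0.2588, p = 0.795809, fail to reject H0.


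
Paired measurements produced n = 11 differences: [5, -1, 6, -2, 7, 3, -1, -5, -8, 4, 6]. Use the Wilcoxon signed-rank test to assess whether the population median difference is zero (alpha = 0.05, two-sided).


Step 1: Drop any zero differences (none here) and take |d_i|.
|d| = [5, 1, 6, 2, 7, 3, 1, 5, 8, 4, 6]
Step 2: Midrank |d_i| (ties get averaged ranks).
ranks: |5|->6.5, |1|->1.5, |6|->8.5, |2|->3, |7|->10, |3|->4, |1|->1.5, |5|->6.5, |8|->11, |4|->5, |6|->8.5
Step 3: Attach original signs; sum ranks with positive sign and with negative sign.
W+ = 6.5 + 8.5 + 10 + 4 + 5 + 8.5 = 42.5
W- = 1.5 + 3 + 1.5 + 6.5 + 11 = 23.5
(Check: W+ + W- = 66 should equal n(n+1)/2 = 66.)
Step 4: Test statistic W = min(W+, W-) = 23.5.
Step 5: Ties in |d|, so use the tie-corrected normal approximation.
        E[W] = n(n+1)/4 = 11*12/4 = 33.
        Tie groups: |d|=1 (t=2), |d|=5 (t=2), |d|=6 (t=2); sum(t^3 - t) = 18.
        Var[W] = n(n+1)(2n+1)/24 - sum(t^3-t)/48 = 3036/24 - 18/48 = 126.125.
        z = (W - E[W]) / sqrt(Var[W]) = (23.5 - 33) / 11.2305 = -0.8459.
        Two-sided p = 2*Phi(z) = 0.397604.
Step 6: alpha = 0.05. fail to reject H0.

W+ = 42.5, W- = 23.5, W = min = 23.5, p = 0.397604, fail to reject H0.


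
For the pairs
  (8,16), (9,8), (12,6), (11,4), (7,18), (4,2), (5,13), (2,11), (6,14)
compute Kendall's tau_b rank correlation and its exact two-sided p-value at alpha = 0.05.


Step 1: Enumerate the 36 unordered pairs (i,j) with i<j and classify each by sign(x_j-x_i) * sign(y_j-y_i).
  (1,2):dx=+1,dy=-8->D; (1,3):dx=+4,dy=-10->D; (1,4):dx=+3,dy=-12->D; (1,5):dx=-1,dy=+2->D
  (1,6):dx=-4,dy=-14->C; (1,7):dx=-3,dy=-3->C; (1,8):dx=-6,dy=-5->C; (1,9):dx=-2,dy=-2->C
  (2,3):dx=+3,dy=-2->D; (2,4):dx=+2,dy=-4->D; (2,5):dx=-2,dy=+10->D; (2,6):dx=-5,dy=-6->C
  (2,7):dx=-4,dy=+5->D; (2,8):dx=-7,dy=+3->D; (2,9):dx=-3,dy=+6->D; (3,4):dx=-1,dy=-2->C
  (3,5):dx=-5,dy=+12->D; (3,6):dx=-8,dy=-4->C; (3,7):dx=-7,dy=+7->D; (3,8):dx=-10,dy=+5->D
  (3,9):dx=-6,dy=+8->D; (4,5):dx=-4,dy=+14->D; (4,6):dx=-7,dy=-2->C; (4,7):dx=-6,dy=+9->D
  (4,8):dx=-9,dy=+7->D; (4,9):dx=-5,dy=+10->D; (5,6):dx=-3,dy=-16->C; (5,7):dx=-2,dy=-5->C
  (5,8):dx=-5,dy=-7->C; (5,9):dx=-1,dy=-4->C; (6,7):dx=+1,dy=+11->C; (6,8):dx=-2,dy=+9->D
  (6,9):dx=+2,dy=+12->C; (7,8):dx=-3,dy=-2->C; (7,9):dx=+1,dy=+1->C; (8,9):dx=+4,dy=+3->C
Step 2: C = 17, D = 19, total pairs = 36.
Step 3: tau = (C - D)/(n(n-1)/2) = (17 - 19)/36 = -0.055556.
Step 4: Exact two-sided p-value (enumerate n! = 362880 permutations of y under H0): p = 0.919455.
Step 5: alpha = 0.05. fail to reject H0.

tau_b = -0.0556 (C=17, D=19), p = 0.919455, fail to reject H0.


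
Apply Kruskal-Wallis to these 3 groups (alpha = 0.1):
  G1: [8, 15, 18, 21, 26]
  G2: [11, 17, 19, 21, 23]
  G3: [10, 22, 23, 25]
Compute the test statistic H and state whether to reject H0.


Step 1: Combine all N = 14 observations and assign midranks.
sorted (value, group, rank): (8,G1,1), (10,G3,2), (11,G2,3), (15,G1,4), (17,G2,5), (18,G1,6), (19,G2,7), (21,G1,8.5), (21,G2,8.5), (22,G3,10), (23,G2,11.5), (23,G3,11.5), (25,G3,13), (26,G1,14)
Step 2: Sum ranks within each group.
R_1 = 33.5 (n_1 = 5)
R_2 = 35 (n_2 = 5)
R_3 = 36.5 (n_3 = 4)
Step 3: H = 12/(N(N+1)) * sum(R_i^2/n_i) - 3(N+1)
     = 12/(14*15) * (33.5^2/5 + 35^2/5 + 36.5^2/4) - 3*15
     = 0.057143 * 802.513 - 45
     = 0.857857.
Step 4: Ties present; correction factor C = 1 - 12/(14^3 - 14) = 0.995604. Corrected H = 0.857857 / 0.995604 = 0.861645.
Step 5: Under H0, H ~ chi^2(2); p-value = 0.649974.
Step 6: alpha = 0.1. fail to reject H0.

H = 0.8616, df = 2, p = 0.649974, fail to reject H0.


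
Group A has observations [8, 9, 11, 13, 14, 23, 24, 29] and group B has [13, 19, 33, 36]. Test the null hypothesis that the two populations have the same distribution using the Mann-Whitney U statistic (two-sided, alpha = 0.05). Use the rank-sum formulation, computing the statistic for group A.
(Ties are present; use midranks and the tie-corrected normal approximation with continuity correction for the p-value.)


Step 1: Combine and sort all 12 observations; assign midranks.
sorted (value, group): (8,X), (9,X), (11,X), (13,X), (13,Y), (14,X), (19,Y), (23,X), (24,X), (29,X), (33,Y), (36,Y)
ranks: 8->1, 9->2, 11->3, 13->4.5, 13->4.5, 14->6, 19->7, 23->8, 24->9, 29->10, 33->11, 36->12
Step 2: Rank sum for X: R1 = 1 + 2 + 3 + 4.5 + 6 + 8 + 9 + 10 = 43.5.
Step 3: U_X = R1 - n1(n1+1)/2 = 43.5 - 8*9/2 = 43.5 - 36 = 7.5.
       U_Y = n1*n2 - U_X = 32 - 7.5 = 24.5.
Step 4: Ties are present, so use the tie-corrected normal approximation (with continuity correction) for the p-value.
Step 5: p-value = 0.173478; compare to alpha = 0.05. fail to reject H0.

U_X = 7.5, p = 0.173478, fail to reject H0 at alpha = 0.05.


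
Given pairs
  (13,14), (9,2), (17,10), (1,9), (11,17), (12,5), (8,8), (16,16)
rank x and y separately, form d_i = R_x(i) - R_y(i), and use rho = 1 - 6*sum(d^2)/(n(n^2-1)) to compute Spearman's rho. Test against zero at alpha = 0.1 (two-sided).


Step 1: Rank x and y separately (midranks; no ties here).
rank(x): 13->6, 9->3, 17->8, 1->1, 11->4, 12->5, 8->2, 16->7
rank(y): 14->6, 2->1, 10->5, 9->4, 17->8, 5->2, 8->3, 16->7
Step 2: d_i = R_x(i) - R_y(i); compute d_i^2.
  (6-6)^2=0, (3-1)^2=4, (8-5)^2=9, (1-4)^2=9, (4-8)^2=16, (5-2)^2=9, (2-3)^2=1, (7-7)^2=0
sum(d^2) = 48.
Step 3: rho = 1 - 6*48 / (8*(8^2 - 1)) = 1 - 288/504 = 0.428571.
Step 4: Under H0, t = rho * sqrt((n-2)/(1-rho^2)) = 1.1619 ~ t(6).
Step 5: Two-sided p-value from the t-distribution with 6 df = 0.289403.
Step 6: alpha = 0.1. fail to reject H0.

rho = 0.4286, p = 0.289403, fail to reject H0 at alpha = 0.1.


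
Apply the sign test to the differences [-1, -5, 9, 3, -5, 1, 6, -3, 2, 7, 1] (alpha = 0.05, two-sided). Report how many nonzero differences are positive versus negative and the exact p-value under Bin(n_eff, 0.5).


Step 1: Discard zero differences. Original n = 11; n_eff = number of nonzero differences = 11.
Nonzero differences (with sign): -1, -5, +9, +3, -5, +1, +6, -3, +2, +7, +1
Step 2: Count signs: positive = 7, negative = 4.
Step 3: Under H0: P(positive) = 0.5, so the number of positives S ~ Bin(11, 0.5).
Step 4: Two-sided exact p-value = sum of Bin(11,0.5) probabilities at or below the observed probability = 0.548828.
Step 5: alpha = 0.05. fail to reject H0.

n_eff = 11, pos = 7, neg = 4, p = 0.548828, fail to reject H0.


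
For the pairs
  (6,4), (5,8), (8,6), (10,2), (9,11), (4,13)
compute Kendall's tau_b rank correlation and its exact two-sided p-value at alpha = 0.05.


Step 1: Enumerate the 15 unordered pairs (i,j) with i<j and classify each by sign(x_j-x_i) * sign(y_j-y_i).
  (1,2):dx=-1,dy=+4->D; (1,3):dx=+2,dy=+2->C; (1,4):dx=+4,dy=-2->D; (1,5):dx=+3,dy=+7->C
  (1,6):dx=-2,dy=+9->D; (2,3):dx=+3,dy=-2->D; (2,4):dx=+5,dy=-6->D; (2,5):dx=+4,dy=+3->C
  (2,6):dx=-1,dy=+5->D; (3,4):dx=+2,dy=-4->D; (3,5):dx=+1,dy=+5->C; (3,6):dx=-4,dy=+7->D
  (4,5):dx=-1,dy=+9->D; (4,6):dx=-6,dy=+11->D; (5,6):dx=-5,dy=+2->D
Step 2: C = 4, D = 11, total pairs = 15.
Step 3: tau = (C - D)/(n(n-1)/2) = (4 - 11)/15 = -0.466667.
Step 4: Exact two-sided p-value (enumerate n! = 720 permutations of y under H0): p = 0.272222.
Step 5: alpha = 0.05. fail to reject H0.

tau_b = -0.4667 (C=4, D=11), p = 0.272222, fail to reject H0.


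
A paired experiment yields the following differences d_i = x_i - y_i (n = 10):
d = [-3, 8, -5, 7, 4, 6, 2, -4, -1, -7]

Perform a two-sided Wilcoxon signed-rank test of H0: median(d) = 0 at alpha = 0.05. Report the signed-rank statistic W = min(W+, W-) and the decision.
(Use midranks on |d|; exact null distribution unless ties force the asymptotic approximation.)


Step 1: Drop any zero differences (none here) and take |d_i|.
|d| = [3, 8, 5, 7, 4, 6, 2, 4, 1, 7]
Step 2: Midrank |d_i| (ties get averaged ranks).
ranks: |3|->3, |8|->10, |5|->6, |7|->8.5, |4|->4.5, |6|->7, |2|->2, |4|->4.5, |1|->1, |7|->8.5
Step 3: Attach original signs; sum ranks with positive sign and with negative sign.
W+ = 10 + 8.5 + 4.5 + 7 + 2 = 32
W- = 3 + 6 + 4.5 + 1 + 8.5 = 23
(Check: W+ + W- = 55 should equal n(n+1)/2 = 55.)
Step 4: Test statistic W = min(W+, W-) = 23.
Step 5: Ties in |d|, so use the tie-corrected normal approximation.
        E[W] = n(n+1)/4 = 10*11/4 = 27.5.
        Tie groups: |d|=4 (t=2), |d|=7 (t=2); sum(t^3 - t) = 12.
        Var[W] = n(n+1)(2n+1)/24 - sum(t^3-t)/48 = 2310/24 - 12/48 = 96.
        z = (W - E[W]) / sqrt(Var[W]) = (23 - 27.5) / 9.7980 = -0.4593.
        Two-sided p = 2*Phi(z) = 0.646034.
Step 6: alpha = 0.05. fail to reject H0.

W+ = 32, W- = 23, W = min = 23, p = 0.646034, fail to reject H0.


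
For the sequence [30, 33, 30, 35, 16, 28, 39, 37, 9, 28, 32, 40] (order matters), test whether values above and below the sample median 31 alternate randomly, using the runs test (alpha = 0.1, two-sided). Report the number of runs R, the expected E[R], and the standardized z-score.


Step 1: Compute median = 31; label A = above, B = below.
Labels in order: BABABBAABBAA  (n_A = 6, n_B = 6)
Step 2: Count runs R = 8.
Step 3: Under H0 (random ordering), E[R] = 2*n_A*n_B/(n_A+n_B) + 1 = 2*6*6/12 + 1 = 7.0000.
        Var[R] = 2*n_A*n_B*(2*n_A*n_B - n_A - n_B) / ((n_A+n_B)^2 * (n_A+n_B-1)) = 4320/1584 = 2.7273.
        SD[R] = 1.6514.
Step 4: Continuity-corrected z = (R - 0.5 - E[R]) / SD[R] = (8 - 0.5 - 7.0000) / 1.6514 = 0.3028.
Step 5: Two-sided p-value via normal approximation = 2*(1 - Phi(|z|)) = 0.762069.
Step 6: alpha = 0.1. fail to reject H0.

R = 8, z = 0.3028, p = 0.762069, fail to reject H0.


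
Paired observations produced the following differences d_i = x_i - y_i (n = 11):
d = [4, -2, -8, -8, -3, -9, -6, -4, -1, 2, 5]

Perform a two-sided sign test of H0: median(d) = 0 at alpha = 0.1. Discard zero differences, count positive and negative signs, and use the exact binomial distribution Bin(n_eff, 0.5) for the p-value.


Step 1: Discard zero differences. Original n = 11; n_eff = number of nonzero differences = 11.
Nonzero differences (with sign): +4, -2, -8, -8, -3, -9, -6, -4, -1, +2, +5
Step 2: Count signs: positive = 3, negative = 8.
Step 3: Under H0: P(positive) = 0.5, so the number of positives S ~ Bin(11, 0.5).
Step 4: Two-sided exact p-value = sum of Bin(11,0.5) probabilities at or below the observed probability = 0.226562.
Step 5: alpha = 0.1. fail to reject H0.

n_eff = 11, pos = 3, neg = 8, p = 0.226562, fail to reject H0.


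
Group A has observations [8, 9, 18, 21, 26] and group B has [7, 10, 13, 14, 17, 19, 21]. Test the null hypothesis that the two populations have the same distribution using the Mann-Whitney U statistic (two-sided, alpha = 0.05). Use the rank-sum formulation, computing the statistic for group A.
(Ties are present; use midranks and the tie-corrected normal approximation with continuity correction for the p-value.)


Step 1: Combine and sort all 12 observations; assign midranks.
sorted (value, group): (7,Y), (8,X), (9,X), (10,Y), (13,Y), (14,Y), (17,Y), (18,X), (19,Y), (21,X), (21,Y), (26,X)
ranks: 7->1, 8->2, 9->3, 10->4, 13->5, 14->6, 17->7, 18->8, 19->9, 21->10.5, 21->10.5, 26->12
Step 2: Rank sum for X: R1 = 2 + 3 + 8 + 10.5 + 12 = 35.5.
Step 3: U_X = R1 - n1(n1+1)/2 = 35.5 - 5*6/2 = 35.5 - 15 = 20.5.
       U_Y = n1*n2 - U_X = 35 - 20.5 = 14.5.
Step 4: Ties are present, so use the tie-corrected normal approximation (with continuity correction) for the p-value.
Step 5: p-value = 0.684221; compare to alpha = 0.05. fail to reject H0.

U_X = 20.5, p = 0.684221, fail to reject H0 at alpha = 0.05.


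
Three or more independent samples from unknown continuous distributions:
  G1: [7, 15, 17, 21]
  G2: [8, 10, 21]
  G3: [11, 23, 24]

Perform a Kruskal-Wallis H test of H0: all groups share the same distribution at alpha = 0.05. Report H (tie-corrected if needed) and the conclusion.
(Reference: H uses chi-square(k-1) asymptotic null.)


Step 1: Combine all N = 10 observations and assign midranks.
sorted (value, group, rank): (7,G1,1), (8,G2,2), (10,G2,3), (11,G3,4), (15,G1,5), (17,G1,6), (21,G1,7.5), (21,G2,7.5), (23,G3,9), (24,G3,10)
Step 2: Sum ranks within each group.
R_1 = 19.5 (n_1 = 4)
R_2 = 12.5 (n_2 = 3)
R_3 = 23 (n_3 = 3)
Step 3: H = 12/(N(N+1)) * sum(R_i^2/n_i) - 3(N+1)
     = 12/(10*11) * (19.5^2/4 + 12.5^2/3 + 23^2/3) - 3*11
     = 0.109091 * 323.479 - 33
     = 2.288636.
Step 4: Ties present; correction factor C = 1 - 6/(10^3 - 10) = 0.993939. Corrected H = 2.288636 / 0.993939 = 2.302591.
Step 5: Under H0, H ~ chi^2(2); p-value = 0.316227.
Step 6: alpha = 0.05. fail to reject H0.

H = 2.3026, df = 2, p = 0.316227, fail to reject H0.


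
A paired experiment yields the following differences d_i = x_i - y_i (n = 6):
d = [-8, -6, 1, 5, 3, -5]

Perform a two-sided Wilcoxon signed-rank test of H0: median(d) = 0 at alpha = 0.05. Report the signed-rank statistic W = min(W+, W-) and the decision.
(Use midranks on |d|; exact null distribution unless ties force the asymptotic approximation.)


Step 1: Drop any zero differences (none here) and take |d_i|.
|d| = [8, 6, 1, 5, 3, 5]
Step 2: Midrank |d_i| (ties get averaged ranks).
ranks: |8|->6, |6|->5, |1|->1, |5|->3.5, |3|->2, |5|->3.5
Step 3: Attach original signs; sum ranks with positive sign and with negative sign.
W+ = 1 + 3.5 + 2 = 6.5
W- = 6 + 5 + 3.5 = 14.5
(Check: W+ + W- = 21 should equal n(n+1)/2 = 21.)
Step 4: Test statistic W = min(W+, W-) = 6.5.
Step 5: Ties in |d|, so use the tie-corrected normal approximation.
        E[W] = n(n+1)/4 = 6*7/4 = 10.5.
        Tie groups: |d|=5 (t=2); sum(t^3 - t) = 6.
        Var[W] = n(n+1)(2n+1)/24 - sum(t^3-t)/48 = 546/24 - 6/48 = 22.625.
        z = (W - E[W]) / sqrt(Var[W]) = (6.5 - 10.5) / 4.7566 = -0.8409.
        Two-sided p = 2*Phi(z) = 0.400381.
Step 6: alpha = 0.05. fail to reject H0.

W+ = 6.5, W- = 14.5, W = min = 6.5, p = 0.400381, fail to reject H0.


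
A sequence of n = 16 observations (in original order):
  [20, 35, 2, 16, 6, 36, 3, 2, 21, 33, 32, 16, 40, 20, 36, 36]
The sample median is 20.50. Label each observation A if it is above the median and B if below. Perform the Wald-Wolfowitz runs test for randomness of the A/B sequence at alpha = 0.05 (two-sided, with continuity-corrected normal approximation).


Step 1: Compute median = 20.50; label A = above, B = below.
Labels in order: BABBBABBAAABABAA  (n_A = 8, n_B = 8)
Step 2: Count runs R = 10.
Step 3: Under H0 (random ordering), E[R] = 2*n_A*n_B/(n_A+n_B) + 1 = 2*8*8/16 + 1 = 9.0000.
        Var[R] = 2*n_A*n_B*(2*n_A*n_B - n_A - n_B) / ((n_A+n_B)^2 * (n_A+n_B-1)) = 14336/3840 = 3.7333.
        SD[R] = 1.9322.
Step 4: Continuity-corrected z = (R - 0.5 - E[R]) / SD[R] = (10 - 0.5 - 9.0000) / 1.9322 = 0.2588.
Step 5: Two-sided p-value via normal approximation = 2*(1 - Phi(|z|)) = 0.795809.
Step 6: alpha = 0.05. fail to reject H0.

R = 10, z = 0.2588, p = 0.795809, fail to reject H0.


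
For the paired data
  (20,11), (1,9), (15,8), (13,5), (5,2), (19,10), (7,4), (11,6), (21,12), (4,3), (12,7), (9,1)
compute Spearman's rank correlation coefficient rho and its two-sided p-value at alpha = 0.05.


Step 1: Rank x and y separately (midranks; no ties here).
rank(x): 20->11, 1->1, 15->9, 13->8, 5->3, 19->10, 7->4, 11->6, 21->12, 4->2, 12->7, 9->5
rank(y): 11->11, 9->9, 8->8, 5->5, 2->2, 10->10, 4->4, 6->6, 12->12, 3->3, 7->7, 1->1
Step 2: d_i = R_x(i) - R_y(i); compute d_i^2.
  (11-11)^2=0, (1-9)^2=64, (9-8)^2=1, (8-5)^2=9, (3-2)^2=1, (10-10)^2=0, (4-4)^2=0, (6-6)^2=0, (12-12)^2=0, (2-3)^2=1, (7-7)^2=0, (5-1)^2=16
sum(d^2) = 92.
Step 3: rho = 1 - 6*92 / (12*(12^2 - 1)) = 1 - 552/1716 = 0.678322.
Step 4: Under H0, t = rho * sqrt((n-2)/(1-rho^2)) = 2.9194 ~ t(10).
Step 5: Two-sided p-value from the t-distribution with 10 df = 0.015317.
Step 6: alpha = 0.05. reject H0.

rho = 0.6783, p = 0.015317, reject H0 at alpha = 0.05.
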